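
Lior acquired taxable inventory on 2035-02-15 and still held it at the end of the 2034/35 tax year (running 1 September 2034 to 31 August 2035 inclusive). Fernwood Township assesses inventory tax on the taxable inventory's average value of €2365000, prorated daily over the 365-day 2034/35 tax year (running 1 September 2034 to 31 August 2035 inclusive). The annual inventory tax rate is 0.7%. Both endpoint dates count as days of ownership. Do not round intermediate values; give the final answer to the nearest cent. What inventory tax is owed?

Days held (2035-02-15 to 2035-08-31): 198 out of 365
Tax = €2365000 × 0.7% × 198/365 = €8980.5205

€8980.52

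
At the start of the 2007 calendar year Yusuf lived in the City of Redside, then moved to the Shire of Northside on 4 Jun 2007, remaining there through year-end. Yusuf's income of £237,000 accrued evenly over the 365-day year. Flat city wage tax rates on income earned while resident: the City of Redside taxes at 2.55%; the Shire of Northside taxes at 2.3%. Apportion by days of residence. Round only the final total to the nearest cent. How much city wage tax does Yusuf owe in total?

£5,700.99

The City of Redside, 1 Jan – 3 Jun 2007: 154 days → £237,000 × 2.55% × 154/365 = £2,549.8603
The Shire of Northside, 4 Jun – 31 Dec 2007: 211 days → £237,000 × 2.3% × 211/365 = £3,151.1260
Total = £5,700.9863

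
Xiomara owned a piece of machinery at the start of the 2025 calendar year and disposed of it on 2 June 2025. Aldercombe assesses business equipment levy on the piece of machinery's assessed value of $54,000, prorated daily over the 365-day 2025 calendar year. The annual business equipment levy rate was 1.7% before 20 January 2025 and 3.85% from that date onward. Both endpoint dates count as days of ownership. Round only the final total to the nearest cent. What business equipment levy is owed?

$811.04

1 January – 19 January 2025: 19 days at 1.7% → $54,000 × 1.7% × 19/365 = $47.7863
20 January – 2 June 2025: 134 days at 3.85% → $54,000 × 3.85% × 134/365 = $763.2493
Total = $811.0356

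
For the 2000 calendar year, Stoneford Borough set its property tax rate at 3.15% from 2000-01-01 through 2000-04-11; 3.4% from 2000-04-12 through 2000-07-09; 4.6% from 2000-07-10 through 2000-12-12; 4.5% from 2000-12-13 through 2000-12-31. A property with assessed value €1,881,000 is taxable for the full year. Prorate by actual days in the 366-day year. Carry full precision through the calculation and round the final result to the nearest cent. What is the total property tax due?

2000-01-01 to 2000-04-11: 102 days at 3.15% → €1,881,000 × 3.15% × 102/366 = €16,512.7131
2000-04-12 to 2000-07-09: 89 days at 3.4% → €1,881,000 × 3.4% × 89/366 = €15,551.6557
2000-07-10 to 2000-12-12: 156 days at 4.6% → €1,881,000 × 4.6% × 156/366 = €36,879.9344
2000-12-13 to 2000-12-31: 19 days at 4.5% → €1,881,000 × 4.5% × 19/366 = €4,394.1393
Total = €73,338.4426

€73,338.44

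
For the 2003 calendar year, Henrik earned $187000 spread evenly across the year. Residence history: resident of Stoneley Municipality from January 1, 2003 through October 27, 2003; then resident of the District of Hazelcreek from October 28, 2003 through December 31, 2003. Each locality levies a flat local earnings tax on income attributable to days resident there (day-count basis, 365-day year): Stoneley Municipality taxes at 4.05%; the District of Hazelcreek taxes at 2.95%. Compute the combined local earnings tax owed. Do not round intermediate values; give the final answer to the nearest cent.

$7207.18

Stoneley Municipality, January 1 – October 27, 2003: 300 days → $187000 × 4.05% × 300/365 = $6224.7945
The District of Hazelcreek, October 28 – December 31, 2003: 65 days → $187000 × 2.95% × 65/365 = $982.3904
Total = $7207.1849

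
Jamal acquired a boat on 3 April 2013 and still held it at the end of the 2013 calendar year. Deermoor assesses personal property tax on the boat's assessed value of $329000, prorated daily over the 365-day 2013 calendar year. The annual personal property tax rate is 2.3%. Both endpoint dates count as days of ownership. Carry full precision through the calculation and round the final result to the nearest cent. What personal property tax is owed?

Days held (3 April – 31 December 2013): 273 out of 365
Tax = $329000 × 2.3% × 273/365 = $5659.7014

$5659.70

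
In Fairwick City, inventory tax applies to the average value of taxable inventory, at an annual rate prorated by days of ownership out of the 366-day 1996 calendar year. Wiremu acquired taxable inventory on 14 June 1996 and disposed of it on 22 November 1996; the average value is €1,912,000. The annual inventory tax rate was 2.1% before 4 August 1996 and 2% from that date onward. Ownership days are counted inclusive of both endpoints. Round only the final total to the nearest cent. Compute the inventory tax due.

€17,192.33

14 June – 3 August 1996: 51 days at 2.1% → €1,912,000 × 2.1% × 51/366 = €5,594.9508
4 August – 22 November 1996: 111 days at 2% → €1,912,000 × 2% × 111/366 = €11,597.3770
Total = €17,192.3279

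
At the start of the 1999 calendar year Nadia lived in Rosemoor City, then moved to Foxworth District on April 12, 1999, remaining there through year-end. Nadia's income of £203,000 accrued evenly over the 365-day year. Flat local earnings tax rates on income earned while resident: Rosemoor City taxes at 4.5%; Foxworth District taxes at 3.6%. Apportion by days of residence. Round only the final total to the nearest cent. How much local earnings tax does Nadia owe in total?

Rosemoor City, January 1 – April 11, 1999: 101 days → £203,000 × 4.5% × 101/365 = £2,527.7671
Foxworth District, April 12 – December 31, 1999: 264 days → £203,000 × 3.6% × 264/365 = £5,285.7863
Total = £7,813.5534

£7,813.55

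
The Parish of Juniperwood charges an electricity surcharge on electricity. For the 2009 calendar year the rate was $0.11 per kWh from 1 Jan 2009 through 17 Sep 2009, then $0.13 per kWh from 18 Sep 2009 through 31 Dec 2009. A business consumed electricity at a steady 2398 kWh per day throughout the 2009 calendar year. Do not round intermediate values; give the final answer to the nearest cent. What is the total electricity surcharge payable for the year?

1 Jan – 17 Sep 2009: 260 days × 2398 kWh/day = 623,480 kWh at $0.11/kWh → $68582.80
18 Sep – 31 Dec 2009: 105 days × 2398 kWh/day = 251,790 kWh at $0.13/kWh → $32732.70

$101315.50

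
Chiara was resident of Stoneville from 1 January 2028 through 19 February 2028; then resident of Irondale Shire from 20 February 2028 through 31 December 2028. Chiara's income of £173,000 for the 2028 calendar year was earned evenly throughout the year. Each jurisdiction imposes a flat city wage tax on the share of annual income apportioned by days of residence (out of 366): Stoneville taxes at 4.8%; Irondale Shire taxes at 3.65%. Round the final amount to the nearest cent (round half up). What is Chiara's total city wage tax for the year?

Stoneville, 1 January – 19 February 2028: 50 days → £173,000 × 4.8% × 50/366 = £1,134.4262
Irondale Shire, 20 February – 31 December 2028: 316 days → £173,000 × 3.65% × 316/366 = £5,451.8634
Total = £6,586.2896

£6,586.29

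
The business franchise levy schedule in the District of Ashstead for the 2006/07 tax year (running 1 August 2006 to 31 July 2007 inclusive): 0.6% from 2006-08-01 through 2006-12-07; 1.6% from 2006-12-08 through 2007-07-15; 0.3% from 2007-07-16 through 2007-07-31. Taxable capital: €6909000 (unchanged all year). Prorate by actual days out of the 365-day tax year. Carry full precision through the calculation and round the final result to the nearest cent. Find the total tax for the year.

€82188.71

2006-08-01 to 2006-12-07: 129 days at 0.6% → €6909000 × 0.6% × 129/365 = €14650.8658
2006-12-08 to 2007-07-15: 220 days at 1.6% → €6909000 × 1.6% × 220/365 = €66629.2603
2007-07-16 to 2007-07-31: 16 days at 0.3% → €6909000 × 0.3% × 16/365 = €908.5808
Total = €82188.7068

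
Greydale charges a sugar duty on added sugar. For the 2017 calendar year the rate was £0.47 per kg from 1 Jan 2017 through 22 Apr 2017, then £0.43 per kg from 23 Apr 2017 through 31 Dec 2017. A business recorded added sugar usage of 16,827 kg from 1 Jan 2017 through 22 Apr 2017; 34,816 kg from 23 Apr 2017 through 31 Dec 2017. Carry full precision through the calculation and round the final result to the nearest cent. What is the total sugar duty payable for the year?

£22,879.57

1 Jan – 22 Apr 2017: 16,827 kg at £0.47/kg → £7,908.69
23 Apr – 31 Dec 2017: 34,816 kg at £0.43/kg → £14,970.88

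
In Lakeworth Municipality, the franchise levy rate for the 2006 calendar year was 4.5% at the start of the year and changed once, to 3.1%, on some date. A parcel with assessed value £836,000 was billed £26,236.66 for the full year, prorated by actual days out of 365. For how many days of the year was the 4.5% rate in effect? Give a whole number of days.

Let d = days at the first rate; then 365 − d days at the second rate.
£836,000 × [4.5%·d + 3.1%·(365−d)] / 365 = £26,236.66
Solving gives d = 10, so the new rate took effect on 11 Jan 2006.

10 days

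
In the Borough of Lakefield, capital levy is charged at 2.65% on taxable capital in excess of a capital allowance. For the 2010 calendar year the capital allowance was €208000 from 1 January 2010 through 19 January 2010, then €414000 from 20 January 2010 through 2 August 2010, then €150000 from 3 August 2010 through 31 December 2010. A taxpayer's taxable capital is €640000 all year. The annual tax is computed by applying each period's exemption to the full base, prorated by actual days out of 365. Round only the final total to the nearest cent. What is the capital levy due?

1 January – 19 January 2010: 19 days, exemption €208000 → (€640000 − €208000) × 2.65% × 19/365 = €595.9233
20 January – 2 August 2010: 195 days, exemption €414000 → (€640000 − €414000) × 2.65% × 195/365 = €3199.6027
3 August – 31 December 2010: 151 days, exemption €150000 → (€640000 − €150000) × 2.65% × 151/365 = €5371.8767
Total = €9167.4027

€9167.40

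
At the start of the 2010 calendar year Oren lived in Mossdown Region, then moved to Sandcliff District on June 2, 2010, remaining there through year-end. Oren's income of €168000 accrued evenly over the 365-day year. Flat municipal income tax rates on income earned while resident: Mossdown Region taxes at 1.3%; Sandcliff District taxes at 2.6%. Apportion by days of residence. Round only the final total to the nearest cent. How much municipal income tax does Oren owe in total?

Mossdown Region, January 1 – June 1, 2010: 152 days → €168000 × 1.3% × 152/365 = €909.5014
Sandcliff District, June 2 – December 31, 2010: 213 days → €168000 × 2.6% × 213/365 = €2548.9973
Total = €3458.4986

€3458.50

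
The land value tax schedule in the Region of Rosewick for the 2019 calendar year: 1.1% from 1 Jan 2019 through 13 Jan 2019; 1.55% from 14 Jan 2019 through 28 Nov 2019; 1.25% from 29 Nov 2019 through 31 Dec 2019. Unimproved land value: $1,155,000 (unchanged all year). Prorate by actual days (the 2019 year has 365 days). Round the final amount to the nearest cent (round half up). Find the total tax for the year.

$17,404.11

1 Jan – 13 Jan 2019: 13 days at 1.1% → $1,155,000 × 1.1% × 13/365 = $452.5068
14 Jan – 28 Nov 2019: 319 days at 1.55% → $1,155,000 × 1.55% × 319/365 = $15,646.2945
29 Nov – 31 Dec 2019: 33 days at 1.25% → $1,155,000 × 1.25% × 33/365 = $1,305.3082
Total = $17,404.1096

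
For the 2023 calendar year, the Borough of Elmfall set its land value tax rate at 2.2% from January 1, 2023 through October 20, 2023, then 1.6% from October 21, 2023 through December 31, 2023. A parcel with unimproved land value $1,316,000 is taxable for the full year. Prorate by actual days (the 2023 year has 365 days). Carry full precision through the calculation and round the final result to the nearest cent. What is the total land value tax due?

January 1 – October 20, 2023: 293 days at 2.2% → $1,316,000 × 2.2% × 293/365 = $23,240.9205
October 21 – December 31, 2023: 72 days at 1.6% → $1,316,000 × 1.6% × 72/365 = $4,153.5123
Total = $27,394.4329

$27,394.43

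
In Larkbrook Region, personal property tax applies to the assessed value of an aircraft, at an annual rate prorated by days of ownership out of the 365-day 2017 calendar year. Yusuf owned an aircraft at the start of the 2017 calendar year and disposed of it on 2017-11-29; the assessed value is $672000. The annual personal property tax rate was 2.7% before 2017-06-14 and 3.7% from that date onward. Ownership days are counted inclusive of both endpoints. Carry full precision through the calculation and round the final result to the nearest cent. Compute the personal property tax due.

$19664.75

2017-01-01 to 2017-06-13: 164 days at 2.7% → $672000 × 2.7% × 164/365 = $8152.3726
2017-06-14 to 2017-11-29: 169 days at 3.7% → $672000 × 3.7% × 169/365 = $11512.3726
Total = $19664.7452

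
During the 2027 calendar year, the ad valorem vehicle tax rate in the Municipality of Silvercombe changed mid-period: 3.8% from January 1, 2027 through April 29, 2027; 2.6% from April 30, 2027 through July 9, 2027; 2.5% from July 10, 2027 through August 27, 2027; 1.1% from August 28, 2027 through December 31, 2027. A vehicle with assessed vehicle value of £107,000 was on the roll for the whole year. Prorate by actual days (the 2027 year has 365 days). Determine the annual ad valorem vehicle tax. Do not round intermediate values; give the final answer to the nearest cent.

January 1 – April 29, 2027: 119 days at 3.8% → £107,000 × 3.8% × 119/365 = £1,325.6274
April 30 – July 9, 2027: 71 days at 2.6% → £107,000 × 2.6% × 71/365 = £541.1562
July 10 – August 27, 2027: 49 days at 2.5% → £107,000 × 2.5% × 49/365 = £359.1096
August 28 – December 31, 2027: 126 days at 1.1% → £107,000 × 1.1% × 126/365 = £406.3068
Total = £2,632.2000

£2,632.20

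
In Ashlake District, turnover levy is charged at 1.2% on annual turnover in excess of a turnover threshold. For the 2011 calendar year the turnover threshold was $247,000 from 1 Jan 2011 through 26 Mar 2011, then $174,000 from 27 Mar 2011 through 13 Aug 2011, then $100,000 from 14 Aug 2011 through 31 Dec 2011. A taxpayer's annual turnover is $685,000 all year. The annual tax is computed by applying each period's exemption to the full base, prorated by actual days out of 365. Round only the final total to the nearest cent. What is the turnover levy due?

1 Jan – 26 Mar 2011: 85 days, exemption $247,000 → ($685,000 − $247,000) × 1.2% × 85/365 = $1,224.0000
27 Mar – 13 Aug 2011: 140 days, exemption $174,000 → ($685,000 − $174,000) × 1.2% × 140/365 = $2,352.0000
14 Aug – 31 Dec 2011: 140 days, exemption $100,000 → ($685,000 − $100,000) × 1.2% × 140/365 = $2,692.6027
Total = $6,268.6027

$6,268.60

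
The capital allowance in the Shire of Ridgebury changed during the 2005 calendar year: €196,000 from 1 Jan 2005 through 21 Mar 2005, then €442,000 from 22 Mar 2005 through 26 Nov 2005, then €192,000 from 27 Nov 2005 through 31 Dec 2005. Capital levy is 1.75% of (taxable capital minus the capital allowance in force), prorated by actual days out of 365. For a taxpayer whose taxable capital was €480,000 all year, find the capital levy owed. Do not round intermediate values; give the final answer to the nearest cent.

€2,028.08

1 Jan – 21 Mar 2005: 80 days, exemption €196,000 → (€480,000 − €196,000) × 1.75% × 80/365 = €1,089.3151
22 Mar – 26 Nov 2005: 250 days, exemption €442,000 → (€480,000 − €442,000) × 1.75% × 250/365 = €455.4795
27 Nov – 31 Dec 2005: 35 days, exemption €192,000 → (€480,000 − €192,000) × 1.75% × 35/365 = €483.2877
Total = €2,028.0822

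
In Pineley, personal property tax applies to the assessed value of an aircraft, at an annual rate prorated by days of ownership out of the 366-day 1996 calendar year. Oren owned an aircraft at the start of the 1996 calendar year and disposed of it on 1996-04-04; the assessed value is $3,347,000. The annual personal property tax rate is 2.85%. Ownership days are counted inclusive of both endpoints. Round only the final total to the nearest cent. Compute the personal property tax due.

Days held (1996-01-01 to 1996-04-04): 95 out of 366
Tax = $3,347,000 × 2.85% × 95/366 = $24,759.5697

$24,759.57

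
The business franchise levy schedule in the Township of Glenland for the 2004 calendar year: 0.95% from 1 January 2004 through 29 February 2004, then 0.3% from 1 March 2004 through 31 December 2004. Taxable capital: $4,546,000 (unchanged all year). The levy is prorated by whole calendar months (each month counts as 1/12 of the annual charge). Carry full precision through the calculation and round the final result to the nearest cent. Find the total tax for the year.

1 January – 29 February 2004: 2 months at 0.95% → $4,546,000 × 0.95% × 2/12 = $7,197.8333
1 March – 31 December 2004: 10 months at 0.3% → $4,546,000 × 0.3% × 10/12 = $11,365.0000
Total = $18,562.8333

$18,562.83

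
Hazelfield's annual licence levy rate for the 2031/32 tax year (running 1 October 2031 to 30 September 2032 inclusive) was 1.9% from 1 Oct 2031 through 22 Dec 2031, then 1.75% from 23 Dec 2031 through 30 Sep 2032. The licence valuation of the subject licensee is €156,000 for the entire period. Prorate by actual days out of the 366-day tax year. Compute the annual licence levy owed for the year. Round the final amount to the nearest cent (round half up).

€2,783.07

1 Oct – 22 Dec 2031: 83 days at 1.9% → €156,000 × 1.9% × 83/366 = €672.1639
23 Dec 2031 – 30 Sep 2032: 283 days at 1.75% → €156,000 × 1.75% × 283/366 = €2,110.9016
Total = €2,783.0656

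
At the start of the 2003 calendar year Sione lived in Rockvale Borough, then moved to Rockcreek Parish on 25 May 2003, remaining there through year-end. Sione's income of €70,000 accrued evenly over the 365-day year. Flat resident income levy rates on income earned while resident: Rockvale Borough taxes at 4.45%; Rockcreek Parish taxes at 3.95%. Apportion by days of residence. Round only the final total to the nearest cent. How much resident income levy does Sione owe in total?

€2,903.08

Rockvale Borough, 1 Jan – 24 May 2003: 144 days → €70,000 × 4.45% × 144/365 = €1,228.9315
Rockcreek Parish, 25 May – 31 Dec 2003: 221 days → €70,000 × 3.95% × 221/365 = €1,674.1507
Total = €2,903.0822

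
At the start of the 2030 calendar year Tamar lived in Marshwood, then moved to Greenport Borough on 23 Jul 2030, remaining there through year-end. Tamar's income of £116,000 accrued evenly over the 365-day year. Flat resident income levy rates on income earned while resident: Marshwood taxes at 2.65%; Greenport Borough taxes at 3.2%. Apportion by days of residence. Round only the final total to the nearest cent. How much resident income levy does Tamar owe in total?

Marshwood, 1 Jan – 22 Jul 2030: 203 days → £116,000 × 2.65% × 203/365 = £1,709.6493
Greenport Borough, 23 Jul – 31 Dec 2030: 162 days → £116,000 × 3.2% × 162/365 = £1,647.5178
Total = £3,357.1671

£3,357.17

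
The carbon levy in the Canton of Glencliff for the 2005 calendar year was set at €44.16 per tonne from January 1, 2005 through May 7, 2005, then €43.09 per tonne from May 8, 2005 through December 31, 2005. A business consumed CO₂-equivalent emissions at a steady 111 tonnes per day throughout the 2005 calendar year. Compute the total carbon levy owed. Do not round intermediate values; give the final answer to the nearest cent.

€1760875.14

January 1 – May 7, 2005: 127 days × 111 tonnes/day = 14,097 tonnes at €44.16/tonne → €622523.52
May 8 – December 31, 2005: 238 days × 111 tonnes/day = 26,418 tonnes at €43.09/tonne → €1138351.62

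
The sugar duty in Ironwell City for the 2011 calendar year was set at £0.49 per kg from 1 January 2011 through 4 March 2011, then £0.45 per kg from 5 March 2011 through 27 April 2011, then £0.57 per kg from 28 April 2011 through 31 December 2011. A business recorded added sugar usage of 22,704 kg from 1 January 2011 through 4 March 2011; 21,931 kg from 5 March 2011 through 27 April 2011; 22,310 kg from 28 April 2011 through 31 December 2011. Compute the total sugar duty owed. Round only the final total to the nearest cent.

£33710.61

1 January – 4 March 2011: 22,704 kg at £0.49/kg → £11124.96
5 March – 27 April 2011: 21,931 kg at £0.45/kg → £9868.95
28 April – 31 December 2011: 22,310 kg at £0.57/kg → £12716.70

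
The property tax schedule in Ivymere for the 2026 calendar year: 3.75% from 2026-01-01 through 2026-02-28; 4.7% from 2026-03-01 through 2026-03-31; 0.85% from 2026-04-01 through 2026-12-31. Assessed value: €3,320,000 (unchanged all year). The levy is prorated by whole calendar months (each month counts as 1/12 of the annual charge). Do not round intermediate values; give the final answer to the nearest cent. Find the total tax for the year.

2026-01-01 to 2026-02-28: 2 months at 3.75% → €3,320,000 × 3.75% × 2/12 = €20,750.0000
2026-03-01 to 2026-03-31: 1 month at 4.7% → €3,320,000 × 4.7% × 1/12 = €13,003.3333
2026-04-01 to 2026-12-31: 9 months at 0.85% → €3,320,000 × 0.85% × 9/12 = €21,165.0000
Total = €54,918.3333

€54,918.33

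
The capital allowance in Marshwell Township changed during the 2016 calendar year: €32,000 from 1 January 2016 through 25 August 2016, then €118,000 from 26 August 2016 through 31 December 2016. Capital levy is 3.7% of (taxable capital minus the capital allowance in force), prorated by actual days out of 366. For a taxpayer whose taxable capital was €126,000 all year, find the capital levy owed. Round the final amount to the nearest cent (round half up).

€2,365.17

1 January – 25 August 2016: 238 days, exemption €32,000 → (€126,000 − €32,000) × 3.7% × 238/366 = €2,261.6503
26 August – 31 December 2016: 128 days, exemption €118,000 → (€126,000 − €118,000) × 3.7% × 128/366 = €103.5191
Total = €2,365.1694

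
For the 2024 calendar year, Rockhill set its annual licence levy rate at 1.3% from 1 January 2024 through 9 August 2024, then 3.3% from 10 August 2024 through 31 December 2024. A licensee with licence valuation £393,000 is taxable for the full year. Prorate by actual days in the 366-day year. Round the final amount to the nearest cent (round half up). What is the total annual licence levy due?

£8,201.46

1 January – 9 August 2024: 222 days at 1.3% → £393,000 × 1.3% × 222/366 = £3,098.9016
10 August – 31 December 2024: 144 days at 3.3% → £393,000 × 3.3% × 144/366 = £5,102.5574
Total = £8,201.4590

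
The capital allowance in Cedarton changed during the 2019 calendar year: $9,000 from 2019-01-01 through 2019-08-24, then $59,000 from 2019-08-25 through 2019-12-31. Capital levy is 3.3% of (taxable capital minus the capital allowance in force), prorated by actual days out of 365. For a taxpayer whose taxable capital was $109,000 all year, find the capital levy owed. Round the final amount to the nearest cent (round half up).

2019-01-01 to 2019-08-24: 236 days, exemption $9,000 → ($109,000 − $9,000) × 3.3% × 236/365 = $2,133.6986
2019-08-25 to 2019-12-31: 129 days, exemption $59,000 → ($109,000 − $59,000) × 3.3% × 129/365 = $583.1507
Total = $2,716.8493

$2,716.85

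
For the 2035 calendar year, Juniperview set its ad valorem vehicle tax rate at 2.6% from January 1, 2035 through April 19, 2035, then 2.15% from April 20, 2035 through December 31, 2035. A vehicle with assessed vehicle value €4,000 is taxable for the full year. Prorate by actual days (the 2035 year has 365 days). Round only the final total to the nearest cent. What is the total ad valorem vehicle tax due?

January 1 – April 19, 2035: 109 days at 2.6% → €4,000 × 2.6% × 109/365 = €31.0575
April 20 – December 31, 2035: 256 days at 2.15% → €4,000 × 2.15% × 256/365 = €60.3178
Total = €91.3753

€91.38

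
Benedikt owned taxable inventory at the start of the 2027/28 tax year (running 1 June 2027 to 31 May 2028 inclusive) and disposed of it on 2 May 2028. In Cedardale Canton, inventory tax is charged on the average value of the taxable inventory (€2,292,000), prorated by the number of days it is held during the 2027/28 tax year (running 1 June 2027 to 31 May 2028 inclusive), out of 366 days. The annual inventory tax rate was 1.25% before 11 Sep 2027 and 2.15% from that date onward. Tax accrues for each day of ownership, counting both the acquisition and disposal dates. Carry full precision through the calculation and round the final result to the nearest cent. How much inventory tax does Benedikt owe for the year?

€39,624.67

1 Jun – 10 Sep 2027: 102 days at 1.25% → €2,292,000 × 1.25% × 102/366 = €7,984.4262
11 Sep 2027 – 2 May 2028: 235 days at 2.15% → €2,292,000 × 2.15% × 235/366 = €31,640.2459
Total = €39,624.6721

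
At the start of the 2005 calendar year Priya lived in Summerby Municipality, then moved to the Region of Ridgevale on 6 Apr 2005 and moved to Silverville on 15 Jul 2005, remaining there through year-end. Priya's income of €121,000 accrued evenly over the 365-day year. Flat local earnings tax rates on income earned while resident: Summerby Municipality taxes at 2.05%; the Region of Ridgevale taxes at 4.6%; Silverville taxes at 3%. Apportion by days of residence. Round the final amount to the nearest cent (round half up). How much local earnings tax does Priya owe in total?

€3,861.23

Summerby Municipality, 1 Jan – 5 Apr 2005: 95 days → €121,000 × 2.05% × 95/365 = €645.6096
The Region of Ridgevale, 6 Apr – 14 Jul 2005: 100 days → €121,000 × 4.6% × 100/365 = €1,524.9315
Silverville, 15 Jul – 31 Dec 2005: 170 days → €121,000 × 3% × 170/365 = €1,690.6849
Total = €3,861.2260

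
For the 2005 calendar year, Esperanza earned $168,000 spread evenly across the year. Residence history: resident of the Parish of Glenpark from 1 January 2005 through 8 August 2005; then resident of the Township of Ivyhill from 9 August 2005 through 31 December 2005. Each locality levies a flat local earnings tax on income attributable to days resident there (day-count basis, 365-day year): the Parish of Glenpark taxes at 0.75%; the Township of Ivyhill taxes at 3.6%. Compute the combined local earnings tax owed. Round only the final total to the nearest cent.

The Parish of Glenpark, 1 January – 8 August 2005: 220 days → $168,000 × 0.75% × 220/365 = $759.4521
The Township of Ivyhill, 9 August – 31 December 2005: 145 days → $168,000 × 3.6% × 145/365 = $2,402.6301
Total = $3,162.0822

$3,162.08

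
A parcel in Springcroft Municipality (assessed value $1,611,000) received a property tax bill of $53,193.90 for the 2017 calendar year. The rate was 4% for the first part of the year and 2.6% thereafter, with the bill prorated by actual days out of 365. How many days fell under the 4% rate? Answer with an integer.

183 days

Let d = days at the first rate; then 365 − d days at the second rate.
$1,611,000 × [4%·d + 2.6%·(365−d)] / 365 = $53,193.90
Solving gives d = 183, so the new rate took effect on 3 July 2017.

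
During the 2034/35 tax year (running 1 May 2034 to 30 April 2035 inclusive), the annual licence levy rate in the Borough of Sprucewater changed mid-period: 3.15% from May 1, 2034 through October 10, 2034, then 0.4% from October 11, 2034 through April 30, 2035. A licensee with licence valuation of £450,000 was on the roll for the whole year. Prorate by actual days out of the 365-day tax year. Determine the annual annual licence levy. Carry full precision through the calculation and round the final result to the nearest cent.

May 1 – October 10, 2034: 163 days at 3.15% → £450,000 × 3.15% × 163/365 = £6,330.2055
October 11, 2034 – April 30, 2035: 202 days at 0.4% → £450,000 × 0.4% × 202/365 = £996.1644
Total = £7,326.3699

£7,326.37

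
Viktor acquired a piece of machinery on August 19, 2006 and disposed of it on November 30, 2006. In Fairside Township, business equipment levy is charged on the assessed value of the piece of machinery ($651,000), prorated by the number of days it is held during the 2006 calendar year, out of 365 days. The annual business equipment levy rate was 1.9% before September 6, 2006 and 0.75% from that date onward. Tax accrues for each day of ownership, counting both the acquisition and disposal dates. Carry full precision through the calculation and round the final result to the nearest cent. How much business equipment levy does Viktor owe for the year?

August 19 – September 5, 2006: 18 days at 1.9% → $651,000 × 1.9% × 18/365 = $609.9781
September 6 – November 30, 2006: 86 days at 0.75% → $651,000 × 0.75% × 86/365 = $1,150.3973
Total = $1,760.3753

$1,760.38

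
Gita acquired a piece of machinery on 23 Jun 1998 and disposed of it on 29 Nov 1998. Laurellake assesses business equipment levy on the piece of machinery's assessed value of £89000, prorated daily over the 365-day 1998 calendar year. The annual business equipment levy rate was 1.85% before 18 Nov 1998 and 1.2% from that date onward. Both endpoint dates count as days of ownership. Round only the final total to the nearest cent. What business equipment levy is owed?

23 Jun – 17 Nov 1998: 148 days at 1.85% → £89000 × 1.85% × 148/365 = £667.6219
18 Nov – 29 Nov 1998: 12 days at 1.2% → £89000 × 1.2% × 12/365 = £35.1123
Total = £702.7342

£702.73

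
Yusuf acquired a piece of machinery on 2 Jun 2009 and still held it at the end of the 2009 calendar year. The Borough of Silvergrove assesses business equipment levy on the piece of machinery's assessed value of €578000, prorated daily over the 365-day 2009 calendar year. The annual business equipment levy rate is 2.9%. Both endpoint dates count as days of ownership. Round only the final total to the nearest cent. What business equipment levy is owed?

Days held (2 Jun – 31 Dec 2009): 213 out of 365
Tax = €578000 × 2.9% × 213/365 = €9781.6603

€9781.66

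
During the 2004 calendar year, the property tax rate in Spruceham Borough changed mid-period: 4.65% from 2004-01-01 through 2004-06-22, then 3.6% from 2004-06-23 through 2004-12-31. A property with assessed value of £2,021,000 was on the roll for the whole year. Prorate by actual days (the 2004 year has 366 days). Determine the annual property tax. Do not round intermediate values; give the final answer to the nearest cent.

£82,844.43

2004-01-01 to 2004-06-22: 174 days at 4.65% → £2,021,000 × 4.65% × 174/366 = £44,677.3525
2004-06-23 to 2004-12-31: 192 days at 3.6% → £2,021,000 × 3.6% × 192/366 = £38,167.0820
Total = £82,844.4344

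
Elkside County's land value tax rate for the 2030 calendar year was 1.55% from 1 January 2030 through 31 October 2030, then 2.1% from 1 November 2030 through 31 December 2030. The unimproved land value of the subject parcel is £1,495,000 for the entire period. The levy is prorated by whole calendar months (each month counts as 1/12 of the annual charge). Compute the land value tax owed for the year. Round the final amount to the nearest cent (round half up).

£24,542.92

1 January – 31 October 2030: 10 months at 1.55% → £1,495,000 × 1.55% × 10/12 = £19,310.4167
1 November – 31 December 2030: 2 months at 2.1% → £1,495,000 × 2.1% × 2/12 = £5,232.5000
Total = £24,542.9167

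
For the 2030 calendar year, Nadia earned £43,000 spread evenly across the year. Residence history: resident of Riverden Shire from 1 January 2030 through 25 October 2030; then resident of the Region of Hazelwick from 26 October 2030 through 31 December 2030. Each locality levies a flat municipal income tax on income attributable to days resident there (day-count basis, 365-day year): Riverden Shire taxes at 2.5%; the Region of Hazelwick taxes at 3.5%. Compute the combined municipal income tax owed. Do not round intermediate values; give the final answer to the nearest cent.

£1,153.93

Riverden Shire, 1 January – 25 October 2030: 298 days → £43,000 × 2.5% × 298/365 = £877.6712
The Region of Hazelwick, 26 October – 31 December 2030: 67 days → £43,000 × 3.5% × 67/365 = £276.2603
Total = £1,153.9315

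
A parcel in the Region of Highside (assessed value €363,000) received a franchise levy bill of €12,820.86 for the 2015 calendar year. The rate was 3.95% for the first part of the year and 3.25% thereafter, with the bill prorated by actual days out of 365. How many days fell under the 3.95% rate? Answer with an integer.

Let d = days at the first rate; then 365 − d days at the second rate.
€363,000 × [3.95%·d + 3.25%·(365−d)] / 365 = €12,820.86
Solving gives d = 147, so the new rate took effect on 28 May 2015.

147 days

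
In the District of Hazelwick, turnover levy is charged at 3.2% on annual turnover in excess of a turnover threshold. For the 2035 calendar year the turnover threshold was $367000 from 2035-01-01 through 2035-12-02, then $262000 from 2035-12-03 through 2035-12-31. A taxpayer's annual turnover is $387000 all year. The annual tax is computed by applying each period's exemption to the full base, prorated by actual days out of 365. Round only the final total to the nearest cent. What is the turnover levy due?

2035-01-01 to 2035-12-02: 336 days, exemption $367000 → ($387000 − $367000) × 3.2% × 336/365 = $589.1507
2035-12-03 to 2035-12-31: 29 days, exemption $262000 → ($387000 − $262000) × 3.2% × 29/365 = $317.8082
Total = $906.9589

$906.96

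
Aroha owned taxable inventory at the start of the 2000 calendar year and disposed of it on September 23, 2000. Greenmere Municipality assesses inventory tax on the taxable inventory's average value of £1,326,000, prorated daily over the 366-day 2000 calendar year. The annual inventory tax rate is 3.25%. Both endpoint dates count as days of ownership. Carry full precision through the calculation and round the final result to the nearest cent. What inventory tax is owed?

£31,438.16

Days held (January 1 – September 23, 2000): 267 out of 366
Tax = £1,326,000 × 3.25% × 267/366 = £31,438.1557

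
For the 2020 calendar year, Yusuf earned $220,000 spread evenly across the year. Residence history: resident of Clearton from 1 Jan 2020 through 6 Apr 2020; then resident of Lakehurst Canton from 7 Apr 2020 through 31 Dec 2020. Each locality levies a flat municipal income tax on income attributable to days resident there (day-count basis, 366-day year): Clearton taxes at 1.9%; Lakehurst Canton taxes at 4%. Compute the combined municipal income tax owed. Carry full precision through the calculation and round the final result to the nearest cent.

$7,575.57

Clearton, 1 Jan – 6 Apr 2020: 97 days → $220,000 × 1.9% × 97/366 = $1,107.8142
Lakehurst Canton, 7 Apr – 31 Dec 2020: 269 days → $220,000 × 4% × 269/366 = $6,467.7596
Total = $7,575.5738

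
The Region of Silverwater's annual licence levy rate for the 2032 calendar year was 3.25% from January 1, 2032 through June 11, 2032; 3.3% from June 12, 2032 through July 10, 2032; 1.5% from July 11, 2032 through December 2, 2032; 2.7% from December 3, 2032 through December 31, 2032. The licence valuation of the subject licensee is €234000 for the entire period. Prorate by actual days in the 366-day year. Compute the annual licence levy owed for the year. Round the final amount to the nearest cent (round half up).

€5889.96

January 1 – June 11, 2032: 163 days at 3.25% → €234000 × 3.25% × 163/366 = €3386.9262
June 12 – July 10, 2032: 29 days at 3.3% → €234000 × 3.3% × 29/366 = €611.8525
July 11 – December 2, 2032: 145 days at 1.5% → €234000 × 1.5% × 145/366 = €1390.5738
December 3 – December 31, 2032: 29 days at 2.7% → €234000 × 2.7% × 29/366 = €500.6066
Total = €5889.9590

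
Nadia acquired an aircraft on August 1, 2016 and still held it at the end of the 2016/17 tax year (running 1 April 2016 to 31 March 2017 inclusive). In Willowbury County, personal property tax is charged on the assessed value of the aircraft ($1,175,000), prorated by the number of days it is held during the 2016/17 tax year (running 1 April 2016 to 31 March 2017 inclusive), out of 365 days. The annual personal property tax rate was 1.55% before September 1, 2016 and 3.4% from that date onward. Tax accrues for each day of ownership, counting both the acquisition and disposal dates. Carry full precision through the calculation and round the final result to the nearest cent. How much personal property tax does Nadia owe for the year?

$24,750.65

August 1 – August 31, 2016: 31 days at 1.55% → $1,175,000 × 1.55% × 31/365 = $1,546.8151
September 1, 2016 – March 31, 2017: 212 days at 3.4% → $1,175,000 × 3.4% × 212/365 = $23,203.8356
Total = $24,750.6507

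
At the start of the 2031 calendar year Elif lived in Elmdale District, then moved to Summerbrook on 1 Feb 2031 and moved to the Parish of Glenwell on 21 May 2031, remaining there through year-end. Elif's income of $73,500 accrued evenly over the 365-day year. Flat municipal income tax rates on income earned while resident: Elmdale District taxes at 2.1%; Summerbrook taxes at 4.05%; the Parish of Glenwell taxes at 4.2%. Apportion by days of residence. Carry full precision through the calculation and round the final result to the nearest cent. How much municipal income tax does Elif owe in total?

$2,922.98

Elmdale District, 1 Jan – 31 Jan 2031: 31 days → $73,500 × 2.1% × 31/365 = $131.0918
Summerbrook, 1 Feb – 20 May 2031: 109 days → $73,500 × 4.05% × 109/365 = $888.9473
The Parish of Glenwell, 21 May – 31 Dec 2031: 225 days → $73,500 × 4.2% × 225/365 = $1,902.9452
Total = $2,922.9842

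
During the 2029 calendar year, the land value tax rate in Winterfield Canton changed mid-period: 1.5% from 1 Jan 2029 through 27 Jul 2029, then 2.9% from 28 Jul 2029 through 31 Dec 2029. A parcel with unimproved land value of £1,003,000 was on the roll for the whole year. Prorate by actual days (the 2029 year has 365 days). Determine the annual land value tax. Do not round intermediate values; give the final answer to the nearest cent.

£21,084.98

1 Jan – 27 Jul 2029: 208 days at 1.5% → £1,003,000 × 1.5% × 208/365 = £8,573.5890
28 Jul – 31 Dec 2029: 157 days at 2.9% → £1,003,000 × 2.9% × 157/365 = £12,511.3945
Total = £21,084.9836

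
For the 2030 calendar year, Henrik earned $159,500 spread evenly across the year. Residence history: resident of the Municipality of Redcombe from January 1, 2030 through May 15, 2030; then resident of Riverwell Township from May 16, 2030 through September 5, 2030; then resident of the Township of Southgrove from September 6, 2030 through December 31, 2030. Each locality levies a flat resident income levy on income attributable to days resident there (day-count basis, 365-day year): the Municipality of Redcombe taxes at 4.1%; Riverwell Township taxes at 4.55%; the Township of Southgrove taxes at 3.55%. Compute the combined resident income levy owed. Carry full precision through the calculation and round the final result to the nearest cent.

The Municipality of Redcombe, January 1 – May 15, 2030: 135 days → $159,500 × 4.1% × 135/365 = $2,418.7192
Riverwell Township, May 16 – September 5, 2030: 113 days → $159,500 × 4.55% × 113/365 = $2,246.7651
The Township of Southgrove, September 6 – December 31, 2030: 117 days → $159,500 × 3.55% × 117/365 = $1,815.0226
Total = $6,480.5068

$6,480.51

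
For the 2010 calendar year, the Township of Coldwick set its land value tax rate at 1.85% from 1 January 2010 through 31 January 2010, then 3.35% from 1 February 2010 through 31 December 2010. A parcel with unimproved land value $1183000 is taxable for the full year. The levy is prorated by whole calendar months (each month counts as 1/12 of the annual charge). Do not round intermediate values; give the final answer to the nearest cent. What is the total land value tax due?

1 January – 31 January 2010: 1 month at 1.85% → $1183000 × 1.85% × 1/12 = $1823.7917
1 February – 31 December 2010: 11 months at 3.35% → $1183000 × 3.35% × 11/12 = $36327.9583
Total = $38151.7500

$38151.75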